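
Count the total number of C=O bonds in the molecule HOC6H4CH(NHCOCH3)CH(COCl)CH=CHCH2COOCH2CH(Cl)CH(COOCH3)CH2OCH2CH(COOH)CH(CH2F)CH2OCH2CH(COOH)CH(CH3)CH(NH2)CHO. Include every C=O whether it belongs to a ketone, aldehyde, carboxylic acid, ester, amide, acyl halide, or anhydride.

CH(NHCOCH3): amide, 1 C=O (running total 1).
CH(COCl): acyl halide, 1 C=O (running total 2).
CH2COOCH2: ester, 1 C=O (running total 3).
CH(COOCH3): ester, 1 C=O (running total 4).
CH(COOH): carboxylic acid, 1 C=O (running total 5).
CH(COOH): carboxylic acid, 1 C=O (running total 6).
CHO: aldehyde, 1 C=O (running total 7).

7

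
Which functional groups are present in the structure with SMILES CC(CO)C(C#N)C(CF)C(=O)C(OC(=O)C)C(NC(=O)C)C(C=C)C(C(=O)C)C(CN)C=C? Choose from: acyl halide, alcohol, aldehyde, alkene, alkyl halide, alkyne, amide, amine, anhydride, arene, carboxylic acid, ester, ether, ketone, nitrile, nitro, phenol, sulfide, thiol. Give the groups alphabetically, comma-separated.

pendant –CH2OH on an sp³ backbone C → alcohol.
pendant –C≡N: nitrile.
pendant –CH2X: halogen on sp³ carbon → alkyl halide.
–C(=O)– with carbon on both sides → ketone.
pendant –OC(=O)CH3: an acyloxy group → ester.
pendant –NHC(=O)CH3: N bonded to a carbonyl → amide (not amine).
pendant –CH=CH2: C=C double bond → alkene.
pendant –COCH3: carbonyl C bonded to two carbons → ketone.
pendant –CH2NH2: N on sp³ C, no adjacent C=O → amine.
C=C double bond → alkene.

alcohol, alkene, alkyl halide, amide, amine, ester, ketone, nitrile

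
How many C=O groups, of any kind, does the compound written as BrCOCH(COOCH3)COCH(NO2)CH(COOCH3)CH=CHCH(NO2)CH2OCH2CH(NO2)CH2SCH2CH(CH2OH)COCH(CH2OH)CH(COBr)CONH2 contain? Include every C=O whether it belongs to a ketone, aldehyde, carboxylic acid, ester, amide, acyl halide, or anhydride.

7

BrCO: acyl halide, 1 C=O (running total 1).
CH(COOCH3): ester, 1 C=O (running total 2).
CO: ketone, 1 C=O (running total 3).
CH(COOCH3): ester, 1 C=O (running total 4).
CO: ketone, 1 C=O (running total 5).
CH(COBr): acyl halide, 1 C=O (running total 6).
CONH2: amide, 1 C=O (running total 7).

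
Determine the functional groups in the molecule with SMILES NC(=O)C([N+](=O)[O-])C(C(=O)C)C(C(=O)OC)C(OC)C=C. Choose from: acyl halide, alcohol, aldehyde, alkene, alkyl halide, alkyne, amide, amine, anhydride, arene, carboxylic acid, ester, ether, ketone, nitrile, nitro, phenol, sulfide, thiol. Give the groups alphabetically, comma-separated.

alkene, amide, ester, ether, ketone, nitro

–C(=O)NH2: carbonyl C bonded to C and to N → amide (the N is not a separate amine).
–NO2 on an sp³ carbon → nitro (the N=O is not a carbonyl).
pendant –COCH3: carbonyl C bonded to two carbons → ketone.
pendant –COOCH3: carbonyl C bonded to C and –OCH3 → ester.
pendant –OCH3: C–O–C with sp³ C, no adjacent C=O → ether.
C=C double bond → alkene.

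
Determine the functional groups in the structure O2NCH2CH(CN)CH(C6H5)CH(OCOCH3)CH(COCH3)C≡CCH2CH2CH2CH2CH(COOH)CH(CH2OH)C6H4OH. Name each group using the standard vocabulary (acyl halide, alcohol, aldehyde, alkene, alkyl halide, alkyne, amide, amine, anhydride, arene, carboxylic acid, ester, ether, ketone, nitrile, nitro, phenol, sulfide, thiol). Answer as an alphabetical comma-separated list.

Reading the structure from left to right:
  O2NCH2: –NO2 on carbon → nitro group.
  CH(CN): pendant –C≡N: nitrile.
  CH(C6H5): pendant –C6H5: benzene ring → arene.
  CH(OCOCH3): pendant –OC(=O)CH3: an acyloxy group → ester.
  CH(COCH3): pendant –COCH3: carbonyl C bonded to two carbons → ketone.
  C≡C: C≡C triple bond → alkyne.
  CH(COOH): pendant –COOH: carbonyl C bonded to C and –OH → carboxylic acid.
  CH(CH2OH): pendant –CH2OH on an sp³ backbone C → alcohol.
  C6H4OH: –OH attached directly to an aromatic ring → phenol (not alcohol); the ring itself is an arene.

alcohol, alkyne, arene, carboxylic acid, ester, ketone, nitrile, nitro, phenol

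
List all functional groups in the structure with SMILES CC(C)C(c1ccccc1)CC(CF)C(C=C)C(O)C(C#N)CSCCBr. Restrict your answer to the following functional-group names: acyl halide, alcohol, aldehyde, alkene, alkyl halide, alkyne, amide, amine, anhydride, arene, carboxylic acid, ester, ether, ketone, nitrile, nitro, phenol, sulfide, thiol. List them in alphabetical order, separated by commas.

alcohol, alkene, alkyl halide, arene, nitrile, sulfide

Taking each segment in turn:
  CH(C6H5): pendant –C6H5: benzene ring → arene.
  CH(CH2F): pendant –CH2X: halogen on sp³ carbon → alkyl halide.
  CH(CH=CH2): pendant –CH=CH2: C=C double bond → alkene.
  CH(OH): –OH on an sp³ carbon → alcohol (secondary).
  CH(CN): pendant –C≡N: nitrile.
  CH2SCH2: C–S–C linkage → sulfide (thioether).
  CH2Br: halogen on an sp³ carbon → alkyl halide.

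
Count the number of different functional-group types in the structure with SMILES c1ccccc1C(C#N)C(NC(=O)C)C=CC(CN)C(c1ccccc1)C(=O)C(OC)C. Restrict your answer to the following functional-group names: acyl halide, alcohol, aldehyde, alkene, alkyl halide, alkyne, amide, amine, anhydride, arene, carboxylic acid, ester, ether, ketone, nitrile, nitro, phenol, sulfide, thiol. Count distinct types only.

7

Reading the structure from left to right:
  C6H5: C6H5– phenyl ring → arene.
  CH(CN): pendant –C≡N: nitrile.
  CH(NHCOCH3): pendant –NHC(=O)CH3: N bonded to a carbonyl → amide (not amine).
  CH=CH: C=C double bond → alkene.
  CH(CH2NH2): pendant –CH2NH2: N on sp³ C, no adjacent C=O → amine.
  CH(C6H5): pendant –C6H5: benzene ring → arene.
  CO: –C(=O)– with carbon on both sides → ketone.
  CH(OCH3): pendant –OCH3: C–O–C with sp³ C, no adjacent C=O → ether.
Distinct types present: alkene, amide, amine, arene, ether, ketone, nitrile.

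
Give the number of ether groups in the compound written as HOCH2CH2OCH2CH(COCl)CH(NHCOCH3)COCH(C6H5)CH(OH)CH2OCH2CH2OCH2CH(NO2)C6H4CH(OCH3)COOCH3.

4

Taking each segment in turn:
  HOCH2: HO– on an sp³ carbon → alcohol.
  CH2OCH2: C–O–C with sp³ carbons on both sides and no adjacent C=O → ether.
  CH(COCl): pendant –C(=O)X: carbonyl C bonded to C and halogen → acyl halide.
  CH(NHCOCH3): pendant –NHC(=O)CH3: N bonded to a carbonyl → amide (not amine).
  CO: –C(=O)– with carbon on both sides → ketone.
  CH(C6H5): pendant –C6H5: benzene ring → arene.
  CH(OH): –OH on an sp³ carbon → alcohol (secondary).
  CH2OCH2: C–O–C with sp³ carbons on both sides and no adjacent C=O → ether.
  CH2OCH2: C–O–C with sp³ carbons on both sides and no adjacent C=O → ether.
  CH(NO2): –NO2 on an sp³ carbon → nitro (the N=O is not a carbonyl).
  C6H4: para-disubstituted benzene ring → arene.
  CH(OCH3): pendant –OCH3: C–O–C with sp³ C, no adjacent C=O → ether.
  COOCH3: –C(=O)OCH3: carbonyl C bonded to C and to –OCH3 → ester (not ketone + ether).
Ether appears at: CH2OCH2, CH2OCH2, CH2OCH2, CH(OCH3) → 4.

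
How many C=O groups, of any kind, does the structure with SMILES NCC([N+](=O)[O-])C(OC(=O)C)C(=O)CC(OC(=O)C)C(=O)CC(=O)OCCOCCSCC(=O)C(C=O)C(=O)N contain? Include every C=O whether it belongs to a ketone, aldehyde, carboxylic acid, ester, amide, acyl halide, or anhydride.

CH(OCOCH3): ester, 1 C=O (running total 1).
CO: ketone, 1 C=O (running total 2).
CH(OCOCH3): ester, 1 C=O (running total 3).
CO: ketone, 1 C=O (running total 4).
CH2COOCH2: ester, 1 C=O (running total 5).
CO: ketone, 1 C=O (running total 6).
CH(CHO): aldehyde, 1 C=O (running total 7).
CONH2: amide, 1 C=O (running total 8).

8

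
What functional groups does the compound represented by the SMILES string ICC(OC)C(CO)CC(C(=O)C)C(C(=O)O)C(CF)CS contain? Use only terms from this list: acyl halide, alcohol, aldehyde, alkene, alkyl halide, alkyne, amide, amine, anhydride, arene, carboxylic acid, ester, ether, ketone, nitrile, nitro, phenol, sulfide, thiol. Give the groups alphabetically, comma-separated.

alcohol, alkyl halide, carboxylic acid, ether, ketone, thiol

Working along the chain:
  ICH2: halogen on an sp³ carbon → alkyl halide.
  CH(OCH3): pendant –OCH3: C–O–C with sp³ C, no adjacent C=O → ether.
  CH(CH2OH): pendant –CH2OH on an sp³ backbone C → alcohol.
  CH(COCH3): pendant –COCH3: carbonyl C bonded to two carbons → ketone.
  CH(COOH): pendant –COOH: carbonyl C bonded to C and –OH → carboxylic acid.
  CH(CH2F): pendant –CH2X: halogen on sp³ carbon → alkyl halide.
  CH2SH: –SH on an sp³ carbon → thiol.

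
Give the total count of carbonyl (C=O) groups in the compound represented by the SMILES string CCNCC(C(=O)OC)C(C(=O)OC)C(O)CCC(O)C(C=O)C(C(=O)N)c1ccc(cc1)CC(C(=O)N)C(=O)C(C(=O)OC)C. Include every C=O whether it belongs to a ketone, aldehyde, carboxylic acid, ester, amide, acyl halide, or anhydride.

CH(COOCH3): ester, 1 C=O (running total 1).
CH(COOCH3): ester, 1 C=O (running total 2).
CH(CHO): aldehyde, 1 C=O (running total 3).
CH(CONH2): amide, 1 C=O (running total 4).
CH(CONH2): amide, 1 C=O (running total 5).
CO: ketone, 1 C=O (running total 6).
CH(COOCH3): ester, 1 C=O (running total 7).

7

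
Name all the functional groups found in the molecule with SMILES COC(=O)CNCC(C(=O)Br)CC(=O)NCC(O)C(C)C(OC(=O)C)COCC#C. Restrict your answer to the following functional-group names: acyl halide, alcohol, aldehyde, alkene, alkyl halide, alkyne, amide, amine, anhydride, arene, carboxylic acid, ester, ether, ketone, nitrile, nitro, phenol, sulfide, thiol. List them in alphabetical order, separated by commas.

acyl halide, alcohol, alkyne, amide, amine, ester, ether

CH3O–C(=O)–: carbonyl C bonded to C and to –OCH3 → ester (not ketone + ether).
C–N–C with sp³ carbons and no adjacent C=O → amine (secondary).
pendant –C(=O)X: carbonyl C bonded to C and halogen → acyl halide.
–C(=O)–N– linkage → amide (the N is not an amine).
–OH on an sp³ carbon → alcohol (secondary).
pendant –OC(=O)CH3: an acyloxy group → ester.
C–O–C with sp³ carbons on both sides and no adjacent C=O → ether.
C≡C triple bond → alkyne.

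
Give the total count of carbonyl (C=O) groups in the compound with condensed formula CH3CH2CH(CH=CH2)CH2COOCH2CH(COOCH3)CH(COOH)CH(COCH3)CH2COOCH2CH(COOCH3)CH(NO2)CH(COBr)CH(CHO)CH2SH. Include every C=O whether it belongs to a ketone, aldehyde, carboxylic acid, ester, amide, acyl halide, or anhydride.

8

CH2COOCH2: ester, 1 C=O (running total 1).
CH(COOCH3): ester, 1 C=O (running total 2).
CH(COOH): carboxylic acid, 1 C=O (running total 3).
CH(COCH3): ketone, 1 C=O (running total 4).
CH2COOCH2: ester, 1 C=O (running total 5).
CH(COOCH3): ester, 1 C=O (running total 6).
CH(COBr): acyl halide, 1 C=O (running total 7).
CH(CHO): aldehyde, 1 C=O (running total 8).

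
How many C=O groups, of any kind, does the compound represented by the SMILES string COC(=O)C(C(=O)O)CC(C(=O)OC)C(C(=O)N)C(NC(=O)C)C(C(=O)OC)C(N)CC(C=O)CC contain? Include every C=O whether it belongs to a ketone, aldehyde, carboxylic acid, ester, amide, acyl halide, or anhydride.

CH3OOC: ester, 1 C=O (running total 1).
CH(COOH): carboxylic acid, 1 C=O (running total 2).
CH(COOCH3): ester, 1 C=O (running total 3).
CH(CONH2): amide, 1 C=O (running total 4).
CH(NHCOCH3): amide, 1 C=O (running total 5).
CH(COOCH3): ester, 1 C=O (running total 6).
CH(CHO): aldehyde, 1 C=O (running total 7).

7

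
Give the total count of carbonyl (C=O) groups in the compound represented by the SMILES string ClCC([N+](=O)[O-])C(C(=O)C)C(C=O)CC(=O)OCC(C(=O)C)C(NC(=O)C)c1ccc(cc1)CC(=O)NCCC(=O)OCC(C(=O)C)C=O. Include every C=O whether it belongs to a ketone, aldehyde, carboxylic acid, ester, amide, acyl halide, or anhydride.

9

CH(COCH3): ketone, 1 C=O (running total 1).
CH(CHO): aldehyde, 1 C=O (running total 2).
CH2COOCH2: ester, 1 C=O (running total 3).
CH(COCH3): ketone, 1 C=O (running total 4).
CH(NHCOCH3): amide, 1 C=O (running total 5).
CH2CONHCH2: amide, 1 C=O (running total 6).
CH2COOCH2: ester, 1 C=O (running total 7).
CH(COCH3): ketone, 1 C=O (running total 8).
CHO: aldehyde, 1 C=O (running total 9).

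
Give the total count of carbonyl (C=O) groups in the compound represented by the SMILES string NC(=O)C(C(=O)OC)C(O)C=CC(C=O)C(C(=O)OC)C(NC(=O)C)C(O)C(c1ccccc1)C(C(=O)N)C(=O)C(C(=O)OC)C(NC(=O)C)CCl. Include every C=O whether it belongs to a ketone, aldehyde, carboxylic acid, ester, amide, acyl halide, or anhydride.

H2NCO: amide, 1 C=O (running total 1).
CH(COOCH3): ester, 1 C=O (running total 2).
CH(CHO): aldehyde, 1 C=O (running total 3).
CH(COOCH3): ester, 1 C=O (running total 4).
CH(NHCOCH3): amide, 1 C=O (running total 5).
CH(CONH2): amide, 1 C=O (running total 6).
CO: ketone, 1 C=O (running total 7).
CH(COOCH3): ester, 1 C=O (running total 8).
CH(NHCOCH3): amide, 1 C=O (running total 9).

9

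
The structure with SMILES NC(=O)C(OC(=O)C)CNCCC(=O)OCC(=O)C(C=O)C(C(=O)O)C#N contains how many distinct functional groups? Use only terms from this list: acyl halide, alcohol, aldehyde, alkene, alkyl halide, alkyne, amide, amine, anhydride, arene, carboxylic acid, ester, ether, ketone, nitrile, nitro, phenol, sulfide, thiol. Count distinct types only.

Reading the structure from left to right:
  H2NCO: –C(=O)NH2: carbonyl C bonded to C and to N → amide (the N is not a separate amine).
  CH(OCOCH3): pendant –OC(=O)CH3: an acyloxy group → ester.
  CH2NHCH2: C–N–C with sp³ carbons and no adjacent C=O → amine (secondary).
  CH2COOCH2: –C(=O)–O–C with C on the carbonyl side → ester.
  CO: –C(=O)– with carbon on both sides → ketone.
  CH(CHO): pendant –CHO: carbonyl C bonded to C and H → aldehyde.
  CH(COOH): pendant –COOH: carbonyl C bonded to C and –OH → carboxylic acid.
  CN: –C≡N: carbon triple-bonded to nitrogen → nitrile.
Distinct types present: aldehyde, amide, amine, carboxylic acid, ester, ketone, nitrile.

7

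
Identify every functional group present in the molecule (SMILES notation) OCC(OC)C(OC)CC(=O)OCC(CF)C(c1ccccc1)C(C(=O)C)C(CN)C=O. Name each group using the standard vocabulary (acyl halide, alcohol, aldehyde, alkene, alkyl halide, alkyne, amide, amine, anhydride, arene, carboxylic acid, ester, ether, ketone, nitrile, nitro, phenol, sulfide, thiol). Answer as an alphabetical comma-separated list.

alcohol, aldehyde, alkyl halide, amine, arene, ester, ether, ketone

HO– on an sp³ carbon → alcohol.
pendant –OCH3: C–O–C with sp³ C, no adjacent C=O → ether.
pendant –OCH3: C–O–C with sp³ C, no adjacent C=O → ether.
–C(=O)–O–C with C on the carbonyl side → ester.
pendant –CH2X: halogen on sp³ carbon → alkyl halide.
pendant –C6H5: benzene ring → arene.
pendant –COCH3: carbonyl C bonded to two carbons → ketone.
pendant –CH2NH2: N on sp³ C, no adjacent C=O → amine.
terminal –CHO: carbonyl C bonded to H and C → aldehyde.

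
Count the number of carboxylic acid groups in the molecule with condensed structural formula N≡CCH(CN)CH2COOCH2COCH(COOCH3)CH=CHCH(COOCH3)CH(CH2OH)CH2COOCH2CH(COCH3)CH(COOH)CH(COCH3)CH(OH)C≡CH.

1

Taking each segment in turn:
  N≡C: N≡C–: carbon triple-bonded to nitrogen → nitrile.
  CH(CN): pendant –C≡N: nitrile.
  CH2COOCH2: –C(=O)–O–C with C on the carbonyl side → ester.
  CO: –C(=O)– with carbon on both sides → ketone.
  CH(COOCH3): pendant –COOCH3: carbonyl C bonded to C and –OCH3 → ester.
  CH=CH: C=C double bond → alkene.
  CH(COOCH3): pendant –COOCH3: carbonyl C bonded to C and –OCH3 → ester.
  CH(CH2OH): pendant –CH2OH on an sp³ backbone C → alcohol.
  CH2COOCH2: –C(=O)–O–C with C on the carbonyl side → ester.
  CH(COCH3): pendant –COCH3: carbonyl C bonded to two carbons → ketone.
  CH(COOH): pendant –COOH: carbonyl C bonded to C and –OH → carboxylic acid.
  CH(COCH3): pendant –COCH3: carbonyl C bonded to two carbons → ketone.
  CH(OH): –OH on an sp³ carbon → alcohol (secondary).
  C≡CH: C≡C triple bond → alkyne.
Carboxylic acid appears at: CH(COOH) → 1.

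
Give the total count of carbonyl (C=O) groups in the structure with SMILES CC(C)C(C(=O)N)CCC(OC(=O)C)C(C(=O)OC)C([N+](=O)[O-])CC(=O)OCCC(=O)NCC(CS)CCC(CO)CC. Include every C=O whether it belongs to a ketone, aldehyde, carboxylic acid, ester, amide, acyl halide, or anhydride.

CH(CONH2): amide, 1 C=O (running total 1).
CH(OCOCH3): ester, 1 C=O (running total 2).
CH(COOCH3): ester, 1 C=O (running total 3).
CH2COOCH2: ester, 1 C=O (running total 4).
CH2CONHCH2: amide, 1 C=O (running total 5).

5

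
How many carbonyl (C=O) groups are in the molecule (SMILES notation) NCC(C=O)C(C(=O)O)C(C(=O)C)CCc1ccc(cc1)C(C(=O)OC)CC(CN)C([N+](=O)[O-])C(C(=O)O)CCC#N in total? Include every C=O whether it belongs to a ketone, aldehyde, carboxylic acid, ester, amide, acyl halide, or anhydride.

CH(CHO): aldehyde, 1 C=O (running total 1).
CH(COOH): carboxylic acid, 1 C=O (running total 2).
CH(COCH3): ketone, 1 C=O (running total 3).
CH(COOCH3): ester, 1 C=O (running total 4).
CH(COOH): carboxylic acid, 1 C=O (running total 5).

5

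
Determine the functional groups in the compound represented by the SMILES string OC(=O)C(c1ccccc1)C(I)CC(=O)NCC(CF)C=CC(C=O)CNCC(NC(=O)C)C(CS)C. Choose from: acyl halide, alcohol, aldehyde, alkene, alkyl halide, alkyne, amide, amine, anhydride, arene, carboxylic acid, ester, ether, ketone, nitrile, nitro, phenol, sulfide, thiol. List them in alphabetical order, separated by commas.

aldehyde, alkene, alkyl halide, amide, amine, arene, carboxylic acid, thiol

Working along the chain:
  HOOC: –COOH: carbonyl C bonded to –OH and C → carboxylic acid (the –OH is not a separate alcohol).
  CH(C6H5): pendant –C6H5: benzene ring → arene.
  CH(I): halogen on an sp³ carbon → alkyl halide.
  CH2CONHCH2: –C(=O)–N– linkage → amide (the N is not an amine).
  CH(CH2F): pendant –CH2X: halogen on sp³ carbon → alkyl halide.
  CH=CH: C=C double bond → alkene.
  CH(CHO): pendant –CHO: carbonyl C bonded to C and H → aldehyde.
  CH2NHCH2: C–N–C with sp³ carbons and no adjacent C=O → amine (secondary).
  CH(NHCOCH3): pendant –NHC(=O)CH3: N bonded to a carbonyl → amide (not amine).
  CH(CH2SH): pendant –CH2SH → thiol.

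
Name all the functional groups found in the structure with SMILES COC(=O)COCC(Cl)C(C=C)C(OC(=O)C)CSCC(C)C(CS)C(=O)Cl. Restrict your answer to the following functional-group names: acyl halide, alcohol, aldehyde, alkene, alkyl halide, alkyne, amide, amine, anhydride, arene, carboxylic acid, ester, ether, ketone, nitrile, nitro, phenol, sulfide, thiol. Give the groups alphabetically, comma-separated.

Working along the chain:
  CH3OOC: CH3O–C(=O)–: carbonyl C bonded to C and to –OCH3 → ester (not ketone + ether).
  CH2OCH2: C–O–C with sp³ carbons on both sides and no adjacent C=O → ether.
  CH(Cl): halogen on an sp³ carbon → alkyl halide.
  CH(CH=CH2): pendant –CH=CH2: C=C double bond → alkene.
  CH(OCOCH3): pendant –OC(=O)CH3: an acyloxy group → ester.
  CH2SCH2: C–S–C linkage → sulfide (thioether).
  CH(CH2SH): pendant –CH2SH → thiol.
  COCl: –C(=O)Cl: carbonyl C bonded to C and to a halogen → acyl halide (not alkyl halide).

acyl halide, alkene, alkyl halide, ester, ether, sulfide, thiol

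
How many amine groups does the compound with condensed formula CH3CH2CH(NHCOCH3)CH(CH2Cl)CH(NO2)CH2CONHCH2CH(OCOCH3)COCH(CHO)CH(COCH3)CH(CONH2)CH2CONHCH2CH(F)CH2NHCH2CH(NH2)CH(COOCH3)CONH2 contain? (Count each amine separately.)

2

pendant –NHC(=O)CH3: N bonded to a carbonyl → amide (not amine).
pendant –CH2X: halogen on sp³ carbon → alkyl halide.
–NO2 on an sp³ carbon → nitro (the N=O is not a carbonyl).
–C(=O)–N– linkage → amide (the N is not an amine).
pendant –OC(=O)CH3: an acyloxy group → ester.
–C(=O)– with carbon on both sides → ketone.
pendant –CHO: carbonyl C bonded to C and H → aldehyde.
pendant –COCH3: carbonyl C bonded to two carbons → ketone.
pendant –CONH2: carbonyl C bonded to C and N → amide.
–C(=O)–N– linkage → amide (the N is not an amine).
halogen on an sp³ carbon → alkyl halide.
C–N–C with sp³ carbons and no adjacent C=O → amine (secondary).
–NH2 on an sp³ carbon with no adjacent C=O → amine.
pendant –COOCH3: carbonyl C bonded to C and –OCH3 → ester.
–C(=O)NH2: carbonyl C bonded to C and to N → amide (the N is not a separate amine).
Amine appears at: CH2NHCH2, CH(NH2) → 2.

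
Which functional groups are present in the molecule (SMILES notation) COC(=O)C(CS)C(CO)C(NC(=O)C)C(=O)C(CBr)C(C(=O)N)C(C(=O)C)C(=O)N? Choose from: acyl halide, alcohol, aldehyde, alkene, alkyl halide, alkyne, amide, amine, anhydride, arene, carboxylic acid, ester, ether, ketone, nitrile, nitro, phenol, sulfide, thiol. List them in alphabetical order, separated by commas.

alcohol, alkyl halide, amide, ester, ketone, thiol

Reading the structure from left to right:
  CH3OOC: CH3O–C(=O)–: carbonyl C bonded to C and to –OCH3 → ester (not ketone + ether).
  CH(CH2SH): pendant –CH2SH → thiol.
  CH(CH2OH): pendant –CH2OH on an sp³ backbone C → alcohol.
  CH(NHCOCH3): pendant –NHC(=O)CH3: N bonded to a carbonyl → amide (not amine).
  CO: –C(=O)– with carbon on both sides → ketone.
  CH(CH2Br): pendant –CH2X: halogen on sp³ carbon → alkyl halide.
  CH(CONH2): pendant –CONH2: carbonyl C bonded to C and N → amide.
  CH(COCH3): pendant –COCH3: carbonyl C bonded to two carbons → ketone.
  CONH2: –C(=O)NH2: carbonyl C bonded to C and to N → amide (the N is not a separate amine).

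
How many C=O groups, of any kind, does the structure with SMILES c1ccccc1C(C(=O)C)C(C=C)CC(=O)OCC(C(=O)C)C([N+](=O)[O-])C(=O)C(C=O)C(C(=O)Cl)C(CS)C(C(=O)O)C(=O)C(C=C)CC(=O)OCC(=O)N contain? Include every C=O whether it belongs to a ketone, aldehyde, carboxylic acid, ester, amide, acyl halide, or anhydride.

10

CH(COCH3): ketone, 1 C=O (running total 1).
CH2COOCH2: ester, 1 C=O (running total 2).
CH(COCH3): ketone, 1 C=O (running total 3).
CO: ketone, 1 C=O (running total 4).
CH(CHO): aldehyde, 1 C=O (running total 5).
CH(COCl): acyl halide, 1 C=O (running total 6).
CH(COOH): carboxylic acid, 1 C=O (running total 7).
CO: ketone, 1 C=O (running total 8).
CH2COOCH2: ester, 1 C=O (running total 9).
CONH2: amide, 1 C=O (running total 10).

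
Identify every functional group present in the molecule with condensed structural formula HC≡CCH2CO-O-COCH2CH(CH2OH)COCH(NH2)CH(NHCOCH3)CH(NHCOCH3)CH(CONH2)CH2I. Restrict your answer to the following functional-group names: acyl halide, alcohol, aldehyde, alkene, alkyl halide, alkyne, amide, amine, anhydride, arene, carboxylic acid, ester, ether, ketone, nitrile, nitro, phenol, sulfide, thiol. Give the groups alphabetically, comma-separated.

C≡C triple bond → alkyne.
two acyl groups sharing one oxygen, –C(=O)–O–C(=O)– → anhydride.
pendant –CH2OH on an sp³ backbone C → alcohol.
–C(=O)– with carbon on both sides → ketone.
–NH2 on an sp³ carbon with no adjacent C=O → amine.
pendant –NHC(=O)CH3: N bonded to a carbonyl → amide (not amine).
pendant –NHC(=O)CH3: N bonded to a carbonyl → amide (not amine).
pendant –CONH2: carbonyl C bonded to C and N → amide.
halogen on an sp³ carbon → alkyl halide.

alcohol, alkyl halide, alkyne, amide, amine, anhydride, ketone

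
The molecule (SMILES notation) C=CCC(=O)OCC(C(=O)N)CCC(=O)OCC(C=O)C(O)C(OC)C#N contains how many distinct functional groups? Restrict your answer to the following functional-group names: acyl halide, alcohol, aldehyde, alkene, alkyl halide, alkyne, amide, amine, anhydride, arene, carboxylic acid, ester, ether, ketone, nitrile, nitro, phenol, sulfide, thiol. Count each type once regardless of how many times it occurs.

7

C=C double bond → alkene.
–C(=O)–O–C with C on the carbonyl side → ester.
pendant –CONH2: carbonyl C bonded to C and N → amide.
–C(=O)–O–C with C on the carbonyl side → ester.
pendant –CHO: carbonyl C bonded to C and H → aldehyde.
–OH on an sp³ carbon → alcohol (secondary).
pendant –OCH3: C–O–C with sp³ C, no adjacent C=O → ether.
–C≡N: carbon triple-bonded to nitrogen → nitrile.
Distinct types present: alcohol, aldehyde, alkene, amide, ester, ether, nitrile.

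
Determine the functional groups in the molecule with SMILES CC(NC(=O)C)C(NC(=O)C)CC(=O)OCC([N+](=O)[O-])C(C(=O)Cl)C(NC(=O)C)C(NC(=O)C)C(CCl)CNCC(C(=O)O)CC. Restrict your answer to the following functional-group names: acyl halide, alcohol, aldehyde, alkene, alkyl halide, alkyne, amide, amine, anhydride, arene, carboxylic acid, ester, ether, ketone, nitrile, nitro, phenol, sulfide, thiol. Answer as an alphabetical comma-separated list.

acyl halide, alkyl halide, amide, amine, carboxylic acid, ester, nitro

Working along the chain:
  CH(NHCOCH3): pendant –NHC(=O)CH3: N bonded to a carbonyl → amide (not amine).
  CH(NHCOCH3): pendant –NHC(=O)CH3: N bonded to a carbonyl → amide (not amine).
  CH2COOCH2: –C(=O)–O–C with C on the carbonyl side → ester.
  CH(NO2): –NO2 on an sp³ carbon → nitro (the N=O is not a carbonyl).
  CH(COCl): pendant –C(=O)X: carbonyl C bonded to C and halogen → acyl halide.
  CH(NHCOCH3): pendant –NHC(=O)CH3: N bonded to a carbonyl → amide (not amine).
  CH(NHCOCH3): pendant –NHC(=O)CH3: N bonded to a carbonyl → amide (not amine).
  CH(CH2Cl): pendant –CH2X: halogen on sp³ carbon → alkyl halide.
  CH2NHCH2: C–N–C with sp³ carbons and no adjacent C=O → amine (secondary).
  CH(COOH): pendant –COOH: carbonyl C bonded to C and –OH → carboxylic acid.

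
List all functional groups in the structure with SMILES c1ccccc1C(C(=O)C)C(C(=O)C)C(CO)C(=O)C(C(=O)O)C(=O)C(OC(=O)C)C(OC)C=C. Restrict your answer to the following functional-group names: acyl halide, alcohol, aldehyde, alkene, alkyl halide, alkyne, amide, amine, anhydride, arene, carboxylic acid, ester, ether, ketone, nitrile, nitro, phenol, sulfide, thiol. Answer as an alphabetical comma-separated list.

alcohol, alkene, arene, carboxylic acid, ester, ether, ketone

Reading the structure from left to right:
  C6H5: C6H5– phenyl ring → arene.
  CH(COCH3): pendant –COCH3: carbonyl C bonded to two carbons → ketone.
  CH(COCH3): pendant –COCH3: carbonyl C bonded to two carbons → ketone.
  CH(CH2OH): pendant –CH2OH on an sp³ backbone C → alcohol.
  CO: –C(=O)– with carbon on both sides → ketone.
  CH(COOH): pendant –COOH: carbonyl C bonded to C and –OH → carboxylic acid.
  CO: –C(=O)– with carbon on both sides → ketone.
  CH(OCOCH3): pendant –OC(=O)CH3: an acyloxy group → ester.
  CH(OCH3): pendant –OCH3: C–O–C with sp³ C, no adjacent C=O → ether.
  CH=CH2: C=C double bond → alkene.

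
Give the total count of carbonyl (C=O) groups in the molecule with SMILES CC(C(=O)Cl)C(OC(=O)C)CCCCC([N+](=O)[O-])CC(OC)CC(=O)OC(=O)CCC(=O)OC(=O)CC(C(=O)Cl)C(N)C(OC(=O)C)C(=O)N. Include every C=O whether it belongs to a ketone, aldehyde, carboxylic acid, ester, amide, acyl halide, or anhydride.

9

CH(COCl): acyl halide, 1 C=O (running total 1).
CH(OCOCH3): ester, 1 C=O (running total 2).
CH2CO-O-COCH2: anhydride, 2 C=O (running total 4).
CH2CO-O-COCH2: anhydride, 2 C=O (running total 6).
CH(COCl): acyl halide, 1 C=O (running total 7).
CH(OCOCH3): ester, 1 C=O (running total 8).
CONH2: amide, 1 C=O (running total 9).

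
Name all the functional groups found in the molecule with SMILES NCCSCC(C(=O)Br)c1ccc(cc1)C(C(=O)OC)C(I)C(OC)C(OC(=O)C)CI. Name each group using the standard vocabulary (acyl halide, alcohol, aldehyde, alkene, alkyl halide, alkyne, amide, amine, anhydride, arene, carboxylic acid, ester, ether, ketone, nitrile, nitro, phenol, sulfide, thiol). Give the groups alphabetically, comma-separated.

acyl halide, alkyl halide, amine, arene, ester, ether, sulfide

–NH2 on an sp³ carbon with no adjacent C=O → amine.
C–S–C linkage → sulfide (thioether).
pendant –C(=O)X: carbonyl C bonded to C and halogen → acyl halide.
para-disubstituted benzene ring → arene.
pendant –COOCH3: carbonyl C bonded to C and –OCH3 → ester.
halogen on an sp³ carbon → alkyl halide.
pendant –OCH3: C–O–C with sp³ C, no adjacent C=O → ether.
pendant –OC(=O)CH3: an acyloxy group → ester.
halogen on an sp³ carbon → alkyl halide.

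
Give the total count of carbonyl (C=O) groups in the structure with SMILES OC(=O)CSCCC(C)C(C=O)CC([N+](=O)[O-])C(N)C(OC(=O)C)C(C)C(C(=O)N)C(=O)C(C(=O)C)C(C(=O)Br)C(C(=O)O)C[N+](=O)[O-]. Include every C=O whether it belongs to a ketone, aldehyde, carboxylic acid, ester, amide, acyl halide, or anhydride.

8

HOOC: carboxylic acid, 1 C=O (running total 1).
CH(CHO): aldehyde, 1 C=O (running total 2).
CH(OCOCH3): ester, 1 C=O (running total 3).
CH(CONH2): amide, 1 C=O (running total 4).
CO: ketone, 1 C=O (running total 5).
CH(COCH3): ketone, 1 C=O (running total 6).
CH(COBr): acyl halide, 1 C=O (running total 7).
CH(COOH): carboxylic acid, 1 C=O (running total 8).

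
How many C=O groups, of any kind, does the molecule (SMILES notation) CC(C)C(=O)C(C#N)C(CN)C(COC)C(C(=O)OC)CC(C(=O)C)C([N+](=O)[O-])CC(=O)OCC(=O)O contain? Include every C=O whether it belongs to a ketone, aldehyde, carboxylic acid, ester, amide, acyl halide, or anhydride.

5

CO: ketone, 1 C=O (running total 1).
CH(COOCH3): ester, 1 C=O (running total 2).
CH(COCH3): ketone, 1 C=O (running total 3).
CH2COOCH2: ester, 1 C=O (running total 4).
COOH: carboxylic acid, 1 C=O (running total 5).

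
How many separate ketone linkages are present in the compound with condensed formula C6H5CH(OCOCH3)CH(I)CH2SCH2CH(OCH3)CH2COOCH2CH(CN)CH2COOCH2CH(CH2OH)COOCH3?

0

Working along the chain:
  C6H5: C6H5– phenyl ring → arene.
  CH(OCOCH3): pendant –OC(=O)CH3: an acyloxy group → ester.
  CH(I): halogen on an sp³ carbon → alkyl halide.
  CH2SCH2: C–S–C linkage → sulfide (thioether).
  CH(OCH3): pendant –OCH3: C–O–C with sp³ C, no adjacent C=O → ether.
  CH2COOCH2: –C(=O)–O–C with C on the carbonyl side → ester.
  CH(CN): pendant –C≡N: nitrile.
  CH2COOCH2: –C(=O)–O–C with C on the carbonyl side → ester.
  CH(CH2OH): pendant –CH2OH on an sp³ backbone C → alcohol.
  COOCH3: –C(=O)OCH3: carbonyl C bonded to C and to –OCH3 → ester (not ketone + ether).
No segment is a ketone: CH(OCOCH3) is ester, not ketone; CH2COOCH2 is ester, not ketone; CH2COOCH2 is ester, not ketone. → 0.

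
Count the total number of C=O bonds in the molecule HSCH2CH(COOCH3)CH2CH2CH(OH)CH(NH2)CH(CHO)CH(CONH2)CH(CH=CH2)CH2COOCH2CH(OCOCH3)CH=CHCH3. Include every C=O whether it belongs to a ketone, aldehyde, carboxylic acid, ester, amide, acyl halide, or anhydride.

5

CH(COOCH3): ester, 1 C=O (running total 1).
CH(CHO): aldehyde, 1 C=O (running total 2).
CH(CONH2): amide, 1 C=O (running total 3).
CH2COOCH2: ester, 1 C=O (running total 4).
CH(OCOCH3): ester, 1 C=O (running total 5).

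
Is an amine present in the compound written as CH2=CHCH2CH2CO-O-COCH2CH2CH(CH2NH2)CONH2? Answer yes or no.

yes

C=C double bond → alkene.
two acyl groups sharing one oxygen, –C(=O)–O–C(=O)– → anhydride.
pendant –CH2NH2: N on sp³ C, no adjacent C=O → amine.
–C(=O)NH2: carbonyl C bonded to C and to N → amide (the N is not a separate amine).
The CH(CH2NH2) segment supplies the amine: pendant –CH2NH2: N on sp³ C, no adjacent C=O → amine.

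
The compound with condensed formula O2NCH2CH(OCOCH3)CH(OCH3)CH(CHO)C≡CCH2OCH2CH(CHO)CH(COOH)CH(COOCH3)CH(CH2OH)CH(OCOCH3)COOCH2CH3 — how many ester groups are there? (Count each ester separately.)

4

Working along the chain:
  O2NCH2: –NO2 on carbon → nitro group.
  CH(OCOCH3): pendant –OC(=O)CH3: an acyloxy group → ester.
  CH(OCH3): pendant –OCH3: C–O–C with sp³ C, no adjacent C=O → ether.
  CH(CHO): pendant –CHO: carbonyl C bonded to C and H → aldehyde.
  C≡C: C≡C triple bond → alkyne.
  CH2OCH2: C–O–C with sp³ carbons on both sides and no adjacent C=O → ether.
  CH(CHO): pendant –CHO: carbonyl C bonded to C and H → aldehyde.
  CH(COOH): pendant –COOH: carbonyl C bonded to C and –OH → carboxylic acid.
  CH(COOCH3): pendant –COOCH3: carbonyl C bonded to C and –OCH3 → ester.
  CH(CH2OH): pendant –CH2OH on an sp³ backbone C → alcohol.
  CH(OCOCH3): pendant –OC(=O)CH3: an acyloxy group → ester.
  COOCH2CH3: –C(=O)OCH2CH3: carbonyl C bonded to C and to –OEt → ester.
Ester appears at: CH(OCOCH3), CH(COOCH3), CH(OCOCH3), COOCH2CH3 → 4.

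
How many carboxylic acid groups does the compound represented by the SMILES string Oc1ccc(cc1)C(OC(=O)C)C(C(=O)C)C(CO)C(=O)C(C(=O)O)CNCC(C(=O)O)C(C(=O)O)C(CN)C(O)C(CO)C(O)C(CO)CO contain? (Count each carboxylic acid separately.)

3

Working along the chain:
  HOC6H4: –OH attached directly to an aromatic ring → phenol (not alcohol); the ring itself is an arene.
  CH(OCOCH3): pendant –OC(=O)CH3: an acyloxy group → ester.
  CH(COCH3): pendant –COCH3: carbonyl C bonded to two carbons → ketone.
  CH(CH2OH): pendant –CH2OH on an sp³ backbone C → alcohol.
  CO: –C(=O)– with carbon on both sides → ketone.
  CH(COOH): pendant –COOH: carbonyl C bonded to C and –OH → carboxylic acid.
  CH2NHCH2: C–N–C with sp³ carbons and no adjacent C=O → amine (secondary).
  CH(COOH): pendant –COOH: carbonyl C bonded to C and –OH → carboxylic acid.
  CH(COOH): pendant –COOH: carbonyl C bonded to C and –OH → carboxylic acid.
  CH(CH2NH2): pendant –CH2NH2: N on sp³ C, no adjacent C=O → amine.
  CH(OH): –OH on an sp³ carbon → alcohol (secondary).
  CH(CH2OH): pendant –CH2OH on an sp³ backbone C → alcohol.
  CH(OH): –OH on an sp³ carbon → alcohol (secondary).
  CH(CH2OH): pendant –CH2OH on an sp³ backbone C → alcohol.
  CH2OH: –OH on an sp³ carbon → alcohol.
Carboxylic acid appears at: CH(COOH), CH(COOH), CH(COOH) → 3.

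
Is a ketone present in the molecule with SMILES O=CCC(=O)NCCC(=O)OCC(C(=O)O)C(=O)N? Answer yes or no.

no

terminal –CHO: carbonyl C bonded to H and C → aldehyde.
–C(=O)–N– linkage → amide (the N is not an amine).
–C(=O)–O–C with C on the carbonyl side → ester.
pendant –COOH: carbonyl C bonded to C and –OH → carboxylic acid.
–C(=O)NH2: carbonyl C bonded to C and to N → amide (the N is not a separate amine).
In CH2COOCH2, the C=O is bonded to an –O–C group, which defines an ester, not a ketone. In each of CH2CONHCH2 and CONH2, the C=O is bonded to nitrogen, which defines an amide, not a ketone. In CH(COOH), the C=O bears an –OH, making it a carboxylic acid rather than a ketone. In OHC, the carbonyl carbon carries an H, so it is an aldehyde, not a ketone.
The groups actually present are: aldehyde, amide, carboxylic acid, ester.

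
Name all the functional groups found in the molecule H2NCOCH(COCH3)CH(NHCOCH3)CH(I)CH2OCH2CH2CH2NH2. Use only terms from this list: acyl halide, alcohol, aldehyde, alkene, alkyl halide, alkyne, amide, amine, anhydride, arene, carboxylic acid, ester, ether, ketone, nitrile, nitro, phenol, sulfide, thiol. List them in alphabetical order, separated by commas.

alkyl halide, amide, amine, ether, ketone

–C(=O)NH2: carbonyl C bonded to C and to N → amide (the N is not a separate amine).
pendant –COCH3: carbonyl C bonded to two carbons → ketone.
pendant –NHC(=O)CH3: N bonded to a carbonyl → amide (not amine).
halogen on an sp³ carbon → alkyl halide.
C–O–C with sp³ carbons on both sides and no adjacent C=O → ether.
–NH2 on an sp³ carbon with no adjacent C=O → amine.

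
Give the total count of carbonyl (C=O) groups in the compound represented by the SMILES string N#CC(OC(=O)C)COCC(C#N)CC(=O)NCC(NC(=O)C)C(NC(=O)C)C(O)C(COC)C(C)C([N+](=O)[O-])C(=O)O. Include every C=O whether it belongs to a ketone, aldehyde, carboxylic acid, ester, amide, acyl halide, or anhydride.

CH(OCOCH3): ester, 1 C=O (running total 1).
CH2CONHCH2: amide, 1 C=O (running total 2).
CH(NHCOCH3): amide, 1 C=O (running total 3).
CH(NHCOCH3): amide, 1 C=O (running total 4).
COOH: carboxylic acid, 1 C=O (running total 5).

5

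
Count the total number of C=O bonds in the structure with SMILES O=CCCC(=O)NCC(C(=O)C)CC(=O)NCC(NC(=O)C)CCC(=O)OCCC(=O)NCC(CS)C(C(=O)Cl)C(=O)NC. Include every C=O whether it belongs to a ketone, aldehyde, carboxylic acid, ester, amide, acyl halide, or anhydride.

OHC: aldehyde, 1 C=O (running total 1).
CH2CONHCH2: amide, 1 C=O (running total 2).
CH(COCH3): ketone, 1 C=O (running total 3).
CH2CONHCH2: amide, 1 C=O (running total 4).
CH(NHCOCH3): amide, 1 C=O (running total 5).
CH2COOCH2: ester, 1 C=O (running total 6).
CH2CONHCH2: amide, 1 C=O (running total 7).
CH(COCl): acyl halide, 1 C=O (running total 8).
CONHCH3: amide, 1 C=O (running total 9).

9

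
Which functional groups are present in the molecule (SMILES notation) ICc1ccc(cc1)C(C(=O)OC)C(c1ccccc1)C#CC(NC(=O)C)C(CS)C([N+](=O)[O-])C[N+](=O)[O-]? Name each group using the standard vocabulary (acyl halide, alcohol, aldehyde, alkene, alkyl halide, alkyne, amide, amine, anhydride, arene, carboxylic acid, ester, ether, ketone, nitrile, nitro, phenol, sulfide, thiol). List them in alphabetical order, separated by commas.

halogen on an sp³ carbon → alkyl halide.
para-disubstituted benzene ring → arene.
pendant –COOCH3: carbonyl C bonded to C and –OCH3 → ester.
pendant –C6H5: benzene ring → arene.
C≡C triple bond → alkyne.
pendant –NHC(=O)CH3: N bonded to a carbonyl → amide (not amine).
pendant –CH2SH → thiol.
–NO2 on an sp³ carbon → nitro (the N=O is not a carbonyl).
–NO2 on carbon → nitro group.

alkyl halide, alkyne, amide, arene, ester, nitro, thiol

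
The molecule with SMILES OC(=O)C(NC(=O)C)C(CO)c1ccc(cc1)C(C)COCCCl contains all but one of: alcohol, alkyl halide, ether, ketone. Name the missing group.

ketone

alkyl halide: present (CH2Cl — halogen on an sp³ carbon → alkyl halide).
alcohol: present (CH(CH2OH) — pendant –CH2OH on an sp³ backbone C → alcohol).
ether: present (CH2OCH2 — C–O–C with sp³ carbons on both sides and no adjacent C=O → ether).
ketone: absent. In CH(NHCOCH3), the C=O is bonded to nitrogen, which defines an amide, not a ketone. In HOOC, the C=O bears an –OH, making it a carboxylic acid rather than a ketone.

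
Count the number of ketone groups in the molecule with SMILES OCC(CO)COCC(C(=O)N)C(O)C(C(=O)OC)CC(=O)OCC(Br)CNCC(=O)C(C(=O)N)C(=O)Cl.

Working along the chain:
  HOCH2: HO– on an sp³ carbon → alcohol.
  CH(CH2OH): pendant –CH2OH on an sp³ backbone C → alcohol.
  CH2OCH2: C–O–C with sp³ carbons on both sides and no adjacent C=O → ether.
  CH(CONH2): pendant –CONH2: carbonyl C bonded to C and N → amide.
  CH(OH): –OH on an sp³ carbon → alcohol (secondary).
  CH(COOCH3): pendant –COOCH3: carbonyl C bonded to C and –OCH3 → ester.
  CH2COOCH2: –C(=O)–O–C with C on the carbonyl side → ester.
  CH(Br): halogen on an sp³ carbon → alkyl halide.
  CH2NHCH2: C–N–C with sp³ carbons and no adjacent C=O → amine (secondary).
  CO: –C(=O)– with carbon on both sides → ketone.
  CH(CONH2): pendant –CONH2: carbonyl C bonded to C and N → amide.
  COCl: –C(=O)Cl: carbonyl C bonded to C and to a halogen → acyl halide (not alkyl halide).
Ketone appears at: CO → 1.

1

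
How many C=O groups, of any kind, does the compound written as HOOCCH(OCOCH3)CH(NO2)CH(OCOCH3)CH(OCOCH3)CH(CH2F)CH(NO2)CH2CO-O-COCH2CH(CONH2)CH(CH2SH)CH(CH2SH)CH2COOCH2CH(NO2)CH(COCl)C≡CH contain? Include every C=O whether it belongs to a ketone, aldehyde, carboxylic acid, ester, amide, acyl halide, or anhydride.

HOOC: carboxylic acid, 1 C=O (running total 1).
CH(OCOCH3): ester, 1 C=O (running total 2).
CH(OCOCH3): ester, 1 C=O (running total 3).
CH(OCOCH3): ester, 1 C=O (running total 4).
CH2CO-O-COCH2: anhydride, 2 C=O (running total 6).
CH(CONH2): amide, 1 C=O (running total 7).
CH2COOCH2: ester, 1 C=O (running total 8).
CH(COCl): acyl halide, 1 C=O (running total 9).

9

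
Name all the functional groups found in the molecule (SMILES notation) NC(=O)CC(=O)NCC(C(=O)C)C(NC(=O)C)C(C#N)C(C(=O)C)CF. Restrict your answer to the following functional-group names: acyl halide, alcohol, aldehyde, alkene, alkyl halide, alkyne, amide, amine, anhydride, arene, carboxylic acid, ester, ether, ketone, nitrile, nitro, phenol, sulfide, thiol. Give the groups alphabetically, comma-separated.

Reading the structure from left to right:
  H2NCO: –C(=O)NH2: carbonyl C bonded to C and to N → amide (the N is not a separate amine).
  CH2CONHCH2: –C(=O)–N– linkage → amide (the N is not an amine).
  CH(COCH3): pendant –COCH3: carbonyl C bonded to two carbons → ketone.
  CH(NHCOCH3): pendant –NHC(=O)CH3: N bonded to a carbonyl → amide (not amine).
  CH(CN): pendant –C≡N: nitrile.
  CH(COCH3): pendant –COCH3: carbonyl C bonded to two carbons → ketone.
  CH2F: halogen on an sp³ carbon → alkyl halide.

alkyl halide, amide, ketone, nitrile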